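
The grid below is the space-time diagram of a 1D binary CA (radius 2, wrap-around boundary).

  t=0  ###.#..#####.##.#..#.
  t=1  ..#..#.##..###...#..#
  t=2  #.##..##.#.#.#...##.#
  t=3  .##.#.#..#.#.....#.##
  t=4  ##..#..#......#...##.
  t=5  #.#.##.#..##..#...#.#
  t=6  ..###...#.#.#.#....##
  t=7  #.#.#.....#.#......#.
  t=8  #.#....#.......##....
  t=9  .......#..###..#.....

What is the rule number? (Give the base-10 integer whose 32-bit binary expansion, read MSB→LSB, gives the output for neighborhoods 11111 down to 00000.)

  ##### -> .   bit 31 = 0  t=0,i=9
  ####. -> .   bit 30 = 0  t=0,i=10
  ###.# -> #   bit 29 = 1  t=0,i=2
  ###.. -> #   bit 28 = 1  t=1,i=13
  ##.## -> #   bit 27 = 1  t=0,i=12
  ##.#. -> .   bit 26 = 0  t=0,i=3
  ##..# -> #   bit 25 = 1  t=1,i=9
  ##... -> .   bit 24 = 0  t=1,i=14
  #.### -> .   bit 23 = 0  t=0,i=0
  #.##. -> #   bit 22 = 1  t=0,i=13
  #.#.# -> #   bit 21 = 1  t=2,i=9
  #.#.. -> .   bit 20 = 0  t=0,i=4
  #..## -> .   bit 19 = 0  t=0,i=6
  #..#. -> .   bit 18 = 0  t=0,i=18
  #...# -> .   bit 17 = 0  t=1,i=15
  #.... -> .   bit 16 = 0  t=3,i=13
  .#### -> #   bit 15 = 1  t=0,i=8
  .###. -> .   bit 14 = 0  t=0,i=1
  .##.# -> .   bit 13 = 0  t=0,i=14
  .##.. -> .   bit 12 = 0  t=1,i=8
  .#.## -> #   bit 11 = 1  t=0,i=20
  .#.#. -> .   bit 10 = 0  t=2,i=10
  .#..# -> #   bit 9 = 1  t=0,i=5
  .#... -> .   bit 8 = 0  t=2,i=14
  ..### -> #   bit 7 = 1  t=0,i=7
  ..##. -> #   bit 6 = 1  t=2,i=6
  ..#.# -> .   bit 5 = 0  t=0,i=19
  ..#.. -> #   bit 4 = 1  t=1,i=2
  ...## -> .   bit 3 = 0  t=2,i=16
  ...#. -> .   bit 2 = 0  t=1,i=16
  ....# -> .   bit 1 = 0  t=3,i=15
  ..... -> #   bit 0 = 1  t=3,i=14
  bits 00111010011000001000101011010001 = 979405521

979405521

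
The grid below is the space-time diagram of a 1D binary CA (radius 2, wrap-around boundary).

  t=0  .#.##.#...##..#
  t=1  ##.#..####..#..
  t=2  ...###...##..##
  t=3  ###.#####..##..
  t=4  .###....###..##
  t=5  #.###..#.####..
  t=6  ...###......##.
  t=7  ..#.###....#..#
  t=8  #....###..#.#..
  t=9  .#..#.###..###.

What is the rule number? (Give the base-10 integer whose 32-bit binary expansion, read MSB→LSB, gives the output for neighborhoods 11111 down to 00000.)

997869324

  nb #####: next=.  (t=3,i=6, bit31=0)
  nb ####.: next=.  (t=1,i=8, bit30=0)
  nb ###.#: next=#  (t=3,i=2, bit29=1)
  nb ###..: next=#  (t=1,i=9, bit28=1)
  nb ##.##: next=#  (t=3,i=3, bit27=1)
  nb ##.#.: next=.  (t=0,i=5, bit26=0)
  nb ##..#: next=#  (t=0,i=12, bit25=1)
  nb ##...: next=#  (t=2,i=0, bit24=1)
  nb #.###: next=.  (t=3,i=4, bit23=0)
  nb #.##.: next=#  (t=0,i=3, bit22=1)
  nb #.#.#: next=#  (t=0,i=1, bit21=1)
  nb #.#..: next=#  (t=0,i=6, bit20=1)
  nb #..##: next=#  (t=1,i=5, bit19=1)
  nb #..#.: next=.  (t=0,i=13, bit18=0)
  nb #...#: next=#  (t=0,i=8, bit17=1)
  nb #....: next=.  (t=4,i=5, bit16=0)
  nb .####: next=.  (t=1,i=7, bit15=0)
  nb .###.: next=#  (t=2,i=4, bit14=1)
  nb .##.#: next=.  (t=0,i=4, bit13=0)
  nb .##..: next=.  (t=0,i=11, bit12=0)
  nb .#.##: next=.  (t=0,i=2, bit11=0)
  nb .#.#.: next=#  (t=0,i=0, bit10=1)
  nb .#..#: next=#  (t=1,i=4, bit9=1)
  nb .#...: next=#  (t=0,i=7, bit8=1)
  nb ..###: next=.  (t=1,i=6, bit7=0)
  nb ..##.: next=.  (t=0,i=10, bit6=0)
  nb ..#.#: next=.  (t=0,i=14, bit5=0)
  nb ..#..: next=.  (t=1,i=12, bit4=0)
  nb ...##: next=#  (t=0,i=9, bit3=1)
  nb ...#.: next=#  (t=7,i=10, bit2=1)
  nb ....#: next=.  (t=4,i=6, bit1=0)
  nb .....: next=.  (t=6,i=8, bit0=0)
  bits 00111011011110100100011100001100 = 997869324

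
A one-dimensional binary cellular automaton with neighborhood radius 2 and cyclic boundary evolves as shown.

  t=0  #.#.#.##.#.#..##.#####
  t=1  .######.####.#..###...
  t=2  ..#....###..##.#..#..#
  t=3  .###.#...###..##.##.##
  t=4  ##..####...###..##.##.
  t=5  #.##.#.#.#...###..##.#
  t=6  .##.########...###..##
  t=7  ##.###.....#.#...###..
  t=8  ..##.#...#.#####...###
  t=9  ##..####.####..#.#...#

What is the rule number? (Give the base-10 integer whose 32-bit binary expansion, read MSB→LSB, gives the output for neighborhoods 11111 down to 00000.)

519998770

  ##### -> .   bit 31 = 0  t=0,i=19
  ####. -> .   bit 30 = 0  t=0,i=21
  ###.# -> .   bit 29 = 0  t=0,i=0
  ###.. -> #   bit 28 = 1  t=1,i=18
  ##.## -> #   bit 27 = 1  t=0,i=16
  ##.#. -> #   bit 26 = 1  t=0,i=1
  ##..# -> #   bit 25 = 1  t=2,i=10
  ##... -> .   bit 24 = 0  t=1,i=19
  #.### -> #   bit 23 = 1  t=0,i=17
  #.##. -> #   bit 22 = 1  t=0,i=6
  #.#.# -> #   bit 21 = 1  t=0,i=2
  #.#.. -> #   bit 20 = 1  t=0,i=11
  #..## -> #   bit 19 = 1  t=0,i=13
  #..#. -> #   bit 18 = 1  t=2,i=1
  #...# -> #   bit 17 = 1  t=3,i=7
  #.... -> .   bit 16 = 0  t=1,i=20
  .#### -> #   bit 15 = 1  t=0,i=18
  .###. -> .   bit 14 = 0  t=1,i=17
  .##.# -> .   bit 13 = 0  t=0,i=7
  .##.. -> .   bit 12 = 0  t=4,i=1
  .#.## -> #   bit 11 = 1  t=0,i=5
  .#.#. -> #   bit 10 = 1  t=0,i=3
  .#..# -> .   bit 9 = 0  t=0,i=12
  .#... -> #   bit 8 = 1  t=2,i=3
  ..### -> .   bit 7 = 0  t=1,i=1
  ..##. -> .   bit 6 = 0  t=0,i=14
  ..#.# -> #   bit 5 = 1  t=7,i=11
  ..#.. -> #   bit 4 = 1  t=2,i=2
  ...## -> .   bit 3 = 0  t=1,i=0
  ...#. -> .   bit 2 = 0  t=7,i=10
  ....# -> #   bit 1 = 1  t=1,i=21
  ..... -> .   bit 0 = 0  t=7,i=8
  bits 00011110111111101000110100110010 = 519998770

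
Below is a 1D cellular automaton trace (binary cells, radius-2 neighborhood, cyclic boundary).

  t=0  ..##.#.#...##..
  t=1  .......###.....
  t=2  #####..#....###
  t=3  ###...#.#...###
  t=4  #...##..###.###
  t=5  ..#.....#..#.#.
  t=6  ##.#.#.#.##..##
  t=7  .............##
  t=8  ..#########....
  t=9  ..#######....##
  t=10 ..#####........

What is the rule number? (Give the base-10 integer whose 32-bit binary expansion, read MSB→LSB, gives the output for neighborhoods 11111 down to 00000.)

2283176837

  nb #####: next=#  (t=2,i=0, bit31=1)
  nb ####.: next=.  (t=2,i=3, bit30=0)
  nb ###.#: next=.  (t=4,i=10, bit29=0)
  nb ###..: next=.  (t=1,i=9, bit28=0)
  nb ##.##: next=#  (t=4,i=11, bit27=1)
  nb ##.#.: next=.  (t=0,i=4, bit26=0)
  nb ##..#: next=.  (t=2,i=5, bit25=0)
  nb ##...: next=.  (t=0,i=13, bit24=0)
  nb #.###: next=.  (t=4,i=12, bit23=0)
  nb #.##.: next=.  (t=6,i=9, bit22=0)
  nb #.#.#: next=.  (t=0,i=5, bit21=0)
  nb #.#..: next=#  (t=0,i=7, bit20=1)
  nb #..##: next=.  (t=4,i=7, bit19=0)
  nb #..#.: next=#  (t=2,i=6, bit18=1)
  nb #...#: next=#  (t=0,i=9, bit17=1)
  nb #....: next=.  (t=0,i=14, bit16=0)
  nb .####: next=#  (t=2,i=13, bit15=1)
  nb .###.: next=.  (t=1,i=8, bit14=0)
  nb .##.#: next=.  (t=0,i=3, bit13=0)
  nb .##..: next=.  (t=0,i=12, bit12=0)
  nb .#.##: next=.  (t=6,i=8, bit11=0)
  nb .#.#.: next=.  (t=0,i=6, bit10=0)
  nb .#..#: next=#  (t=5,i=9, bit9=1)
  nb .#...: next=#  (t=0,i=8, bit8=1)
  nb ..###: next=#  (t=1,i=7, bit7=1)
  nb ..##.: next=.  (t=0,i=2, bit6=0)
  nb ..#.#: next=.  (t=3,i=6, bit5=0)
  nb ..#..: next=.  (t=2,i=7, bit4=0)
  nb ...##: next=.  (t=0,i=1, bit3=0)
  nb ...#.: next=#  (t=3,i=5, bit2=1)
  nb ....#: next=.  (t=0,i=0, bit1=0)
  nb .....: next=#  (t=1,i=0, bit0=1)
  bits 10001000000101101000001110000101 = 2283176837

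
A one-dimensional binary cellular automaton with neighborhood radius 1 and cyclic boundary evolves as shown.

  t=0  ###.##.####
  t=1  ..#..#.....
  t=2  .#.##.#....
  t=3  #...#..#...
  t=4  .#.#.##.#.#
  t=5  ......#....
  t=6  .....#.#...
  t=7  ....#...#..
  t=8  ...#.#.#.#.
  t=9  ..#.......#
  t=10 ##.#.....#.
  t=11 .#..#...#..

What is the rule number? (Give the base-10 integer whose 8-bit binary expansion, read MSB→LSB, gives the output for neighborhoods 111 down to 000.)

82

  ###|.  b7=0 t=0,i=0
  ##.|#  b6=1 t=0,i=2
  #.#|.  b5=0 t=0,i=3
  #..|#  b4=1 t=1,i=3
  .##|.  b3=0 t=0,i=4
  .#.|.  b2=0 t=1,i=2
  ..#|#  b1=1 t=1,i=1
  ...|.  b0=0 t=1,i=0
  bits 01010010 = 82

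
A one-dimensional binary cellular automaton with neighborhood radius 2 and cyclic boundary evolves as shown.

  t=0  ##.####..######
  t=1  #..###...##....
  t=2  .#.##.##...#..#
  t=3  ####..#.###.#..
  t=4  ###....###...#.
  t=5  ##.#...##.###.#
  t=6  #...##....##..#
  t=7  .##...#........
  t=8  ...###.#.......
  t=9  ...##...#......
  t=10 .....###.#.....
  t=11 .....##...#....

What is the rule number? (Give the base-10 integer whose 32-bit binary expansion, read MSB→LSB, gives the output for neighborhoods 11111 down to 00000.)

1105383300

  [31] ##### => .  t=0,i=11
  [30] ####. => #  t=0,i=0
  [29] ###.# => .  t=0,i=1
  [28] ###.. => .  t=0,i=6
  [27] ##.## => .  t=0,i=2
  [26] ##.#. => .  t=3,i=11
  [25] ##..# => .  t=0,i=7
  [24] ##... => #  t=1,i=6
  [23] #.### => #  t=0,i=3
  [22] #.##. => #  t=2,i=3
  [21] #.#.# => #  t=2,i=1
  [20] #.#.. => .  t=3,i=12
  [19] #..## => .  t=0,i=8
  [18] #..#. => .  t=2,i=13
  [17] #...# => #  t=1,i=7
  [16] #.... => .  t=1,i=12
  [15] .#### => #  t=0,i=4
  [14] .###. => #  t=1,i=4
  [13] .##.# => .  t=2,i=4
  [12] .##.. => .  t=1,i=10
  [11] .#.## => #  t=2,i=2
  [10] .#.#. => #  t=2,i=0
  [9] .#..# => #  t=1,i=1
  [8] .#... => #  t=5,i=4
  [7] ..### => #  t=0,i=9
  [6] ..##. => .  t=1,i=9
  [5] ..#.# => .  t=2,i=14
  [4] ..#.. => .  t=1,i=0
  [3] ...## => .  t=1,i=8
  [2] ...#. => #  t=1,i=14
  [1] ....# => .  t=1,i=13
  [0] ..... => .  t=7,i=9
  bits 01000001111000101100111110000100 = 1105383300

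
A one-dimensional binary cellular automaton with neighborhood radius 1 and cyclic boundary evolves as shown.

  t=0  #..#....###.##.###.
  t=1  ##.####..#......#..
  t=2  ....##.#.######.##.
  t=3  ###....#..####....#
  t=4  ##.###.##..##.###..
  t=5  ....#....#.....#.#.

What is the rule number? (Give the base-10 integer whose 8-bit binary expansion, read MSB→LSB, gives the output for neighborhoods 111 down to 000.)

  nb ###: next=#  (t=0,i=9, bit7=1)
  nb ##.: next=.  (t=0,i=10, bit6=0)
  nb #.#: next=.  (t=0,i=11, bit5=0)
  nb #..: next=#  (t=0,i=1, bit4=1)
  nb .##: next=.  (t=0,i=8, bit3=0)
  nb .#.: next=#  (t=0,i=0, bit2=1)
  nb ..#: next=.  (t=0,i=2, bit1=0)
  nb ...: next=#  (t=0,i=5, bit0=1)
  bits 10010101 = 149

149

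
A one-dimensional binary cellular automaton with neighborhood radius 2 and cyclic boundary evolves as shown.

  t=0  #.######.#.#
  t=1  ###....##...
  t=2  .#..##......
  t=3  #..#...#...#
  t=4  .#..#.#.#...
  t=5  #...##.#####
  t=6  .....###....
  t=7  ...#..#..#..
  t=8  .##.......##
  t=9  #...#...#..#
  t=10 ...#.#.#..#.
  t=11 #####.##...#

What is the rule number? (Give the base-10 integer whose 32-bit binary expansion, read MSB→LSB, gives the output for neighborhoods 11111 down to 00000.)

  [31] ##### => .  t=0,i=4
  [30] ####. => .  t=0,i=6
  [29] ###.# => #  t=0,i=7
  [28] ###.. => .  t=1,i=2
  [27] ##.## => #  t=0,i=1
  [26] ##.#. => #  t=0,i=8
  [25] ##..# => #  t=3,i=1
  [24] ##... => .  t=1,i=3
  [23] #.### => #  t=0,i=2
  [22] #.##. => .  t=0,i=11
  [21] #.#.# => .  t=0,i=9
  [20] #.#.. => #  t=4,i=8
  [19] #..## => #  t=2,i=3
  [18] #..#. => .  t=3,i=2
  [17] #...# => .  t=1,i=10
  [16] #.... => #  t=1,i=4
  [15] .#### => .  t=0,i=3
  [14] .###. => #  t=1,i=1
  [13] .##.# => #  t=0,i=0
  [12] .##.. => .  t=1,i=8
  [11] .#.## => .  t=0,i=10
  [10] .#.#. => #  t=4,i=5
  [9] .#..# => .  t=2,i=2
  [8] .#... => #  t=3,i=4
  [7] ..### => .  t=1,i=0
  [6] ..##. => .  t=1,i=7
  [5] ..#.# => #  t=4,i=4
  [4] ..#.. => .  t=2,i=1
  [3] ...## => .  t=1,i=6
  [2] ...#. => #  t=2,i=0
  [1] ....# => #  t=1,i=5
  [0] ..... => .  t=2,i=8
  bits 00101110100110010110010100100110 = 781804838

781804838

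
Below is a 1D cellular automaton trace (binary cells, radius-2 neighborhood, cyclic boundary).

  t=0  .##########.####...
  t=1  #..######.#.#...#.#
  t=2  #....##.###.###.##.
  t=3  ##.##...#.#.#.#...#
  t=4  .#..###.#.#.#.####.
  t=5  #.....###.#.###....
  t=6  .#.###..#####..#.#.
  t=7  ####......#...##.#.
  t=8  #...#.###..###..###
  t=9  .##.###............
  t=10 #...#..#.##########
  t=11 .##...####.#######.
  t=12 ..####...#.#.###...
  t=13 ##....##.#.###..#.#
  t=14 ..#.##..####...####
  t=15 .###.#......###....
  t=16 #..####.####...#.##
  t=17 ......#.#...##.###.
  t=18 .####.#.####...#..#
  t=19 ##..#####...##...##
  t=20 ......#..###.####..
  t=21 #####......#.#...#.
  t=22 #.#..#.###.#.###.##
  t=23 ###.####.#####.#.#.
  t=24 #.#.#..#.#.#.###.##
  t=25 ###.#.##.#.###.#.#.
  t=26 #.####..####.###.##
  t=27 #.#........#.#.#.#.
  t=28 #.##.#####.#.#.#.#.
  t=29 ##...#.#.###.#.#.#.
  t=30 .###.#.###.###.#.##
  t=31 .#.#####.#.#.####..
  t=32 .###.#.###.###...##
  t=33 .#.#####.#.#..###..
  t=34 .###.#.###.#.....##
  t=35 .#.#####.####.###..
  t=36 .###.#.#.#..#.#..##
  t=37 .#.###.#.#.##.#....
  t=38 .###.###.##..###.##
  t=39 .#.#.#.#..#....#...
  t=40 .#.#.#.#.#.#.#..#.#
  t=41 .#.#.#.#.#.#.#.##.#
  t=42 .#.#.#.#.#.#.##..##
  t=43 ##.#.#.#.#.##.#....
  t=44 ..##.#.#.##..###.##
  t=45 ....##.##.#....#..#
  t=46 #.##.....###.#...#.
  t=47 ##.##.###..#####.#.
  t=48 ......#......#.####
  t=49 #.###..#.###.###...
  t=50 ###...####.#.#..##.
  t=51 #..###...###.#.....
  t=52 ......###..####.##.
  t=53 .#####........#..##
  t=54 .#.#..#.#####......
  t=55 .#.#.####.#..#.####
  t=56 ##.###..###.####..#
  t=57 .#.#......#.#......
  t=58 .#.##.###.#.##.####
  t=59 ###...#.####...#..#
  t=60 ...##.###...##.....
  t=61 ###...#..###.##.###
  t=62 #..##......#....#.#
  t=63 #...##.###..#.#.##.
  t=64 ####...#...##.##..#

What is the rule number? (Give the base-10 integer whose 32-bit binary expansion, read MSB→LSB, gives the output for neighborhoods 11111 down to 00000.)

2780174635

  ##### -> #   bit 31 = 1  t=0,i=3
  ####. -> .   bit 30 = 0  t=0,i=9
  ###.# -> #   bit 29 = 1  t=0,i=10
  ###.. -> .   bit 28 = 0  t=0,i=15
  ##.## -> .   bit 27 = 0  t=0,i=11
  ##.#. -> #   bit 26 = 1  t=1,i=9
  ##..# -> .   bit 25 = 0  t=1,i=1
  ##... -> #   bit 24 = 1  t=0,i=16
  #.### -> #   bit 23 = 1  t=0,i=12
  #.##. -> .   bit 22 = 0  t=1,i=18
  #.#.# -> #   bit 21 = 1  t=1,i=10
  #.#.. -> #   bit 20 = 1  t=1,i=12
  #..## -> .   bit 19 = 0  t=1,i=2
  #..#. -> #   bit 18 = 1  t=4,i=0
  #...# -> #   bit 17 = 1  t=1,i=14
  #.... -> .   bit 16 = 0  t=0,i=17
  .#### -> .   bit 15 = 0  t=0,i=2
  .###. -> .   bit 14 = 0  t=2,i=9
  .##.# -> .   bit 13 = 0  t=2,i=6
  .##.. -> #   bit 12 = 1  t=1,i=0
  .#.## -> #   bit 11 = 1  t=1,i=17
  .#.#. -> .   bit 10 = 0  t=1,i=11
  .#..# -> .   bit 9 = 0  t=4,i=2
  .#... -> #   bit 8 = 1  t=1,i=13
  ..### -> .   bit 7 = 0  t=0,i=1
  ..##. -> .   bit 6 = 0  t=2,i=5
  ..#.# -> #   bit 5 = 1  t=1,i=16
  ..#.. -> .   bit 4 = 0  t=4,i=1
  ...## -> #   bit 3 = 1  t=0,i=0
  ...#. -> .   bit 2 = 0  t=1,i=15
  ....# -> #   bit 1 = 1  t=0,i=18
  ..... -> #   bit 0 = 1  t=5,i=3
  bits 10100101101101100001100100101011 = 2780174635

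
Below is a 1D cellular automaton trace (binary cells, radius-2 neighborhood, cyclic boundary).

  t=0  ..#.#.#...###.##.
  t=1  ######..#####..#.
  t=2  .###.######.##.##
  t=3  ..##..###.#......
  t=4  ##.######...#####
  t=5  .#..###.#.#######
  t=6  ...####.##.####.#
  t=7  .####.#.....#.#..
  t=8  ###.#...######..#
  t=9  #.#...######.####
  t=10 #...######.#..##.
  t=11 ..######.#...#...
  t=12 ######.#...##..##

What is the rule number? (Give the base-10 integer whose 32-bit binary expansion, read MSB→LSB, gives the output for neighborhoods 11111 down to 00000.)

2989218991

  [31] ##### => #  t=1,i=2
  [30] ####. => .  t=1,i=4
  [29] ###.# => #  t=0,i=12
  [28] ###.. => #  t=1,i=5
  [27] ##.## => .  t=0,i=13
  [26] ##.#. => .  t=3,i=9
  [25] ##..# => #  t=1,i=6
  [24] ##... => .  t=0,i=16
  [23] #.### => .  t=1,i=0
  [22] #.##. => .  t=0,i=14
  [21] #.#.# => #  t=0,i=4
  [20] #.#.. => .  t=0,i=6
  [19] #..## => #  t=1,i=7
  [18] #..#. => .  t=1,i=14
  [17] #...# => #  t=0,i=0
  [16] #.... => #  t=3,i=12
  [15] .#### => #  t=1,i=1
  [14] .###. => #  t=0,i=11
  [13] .##.# => .  t=2,i=13
  [12] .##.. => #  t=0,i=15
  [11] .#.## => #  t=1,i=16
  [10] .#.#. => #  t=0,i=3
  [9] .#..# => .  t=5,i=2
  [8] .#... => .  t=0,i=7
  [7] ..### => #  t=0,i=10
  [6] ..##. => .  t=3,i=2
  [5] ..#.# => #  t=0,i=2
  [4] ..#.. => .  t=11,i=13
  [3] ...## => #  t=0,i=9
  [2] ...#. => #  t=0,i=1
  [1] ....# => #  t=3,i=0
  [0] ..... => #  t=3,i=13
  bits 10110010001010111101110010101111 = 2989218991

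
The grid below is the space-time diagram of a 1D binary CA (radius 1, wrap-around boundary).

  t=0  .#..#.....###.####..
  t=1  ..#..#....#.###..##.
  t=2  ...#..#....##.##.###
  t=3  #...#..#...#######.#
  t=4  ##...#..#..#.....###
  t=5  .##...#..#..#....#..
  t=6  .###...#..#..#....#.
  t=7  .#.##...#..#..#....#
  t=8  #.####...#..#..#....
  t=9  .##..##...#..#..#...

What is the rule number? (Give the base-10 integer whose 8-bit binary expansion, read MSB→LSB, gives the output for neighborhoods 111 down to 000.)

120

  ###|.  b7=0 t=0,i=11
  ##.|#  b6=1 t=0,i=12
  #.#|#  b5=1 t=0,i=13
  #..|#  b4=1 t=0,i=2
  .##|#  b3=1 t=0,i=10
  .#.|.  b2=0 t=0,i=1
  ..#|.  b1=0 t=0,i=0
  ...|.  b0=0 t=0,i=6
  bits 01111000 = 120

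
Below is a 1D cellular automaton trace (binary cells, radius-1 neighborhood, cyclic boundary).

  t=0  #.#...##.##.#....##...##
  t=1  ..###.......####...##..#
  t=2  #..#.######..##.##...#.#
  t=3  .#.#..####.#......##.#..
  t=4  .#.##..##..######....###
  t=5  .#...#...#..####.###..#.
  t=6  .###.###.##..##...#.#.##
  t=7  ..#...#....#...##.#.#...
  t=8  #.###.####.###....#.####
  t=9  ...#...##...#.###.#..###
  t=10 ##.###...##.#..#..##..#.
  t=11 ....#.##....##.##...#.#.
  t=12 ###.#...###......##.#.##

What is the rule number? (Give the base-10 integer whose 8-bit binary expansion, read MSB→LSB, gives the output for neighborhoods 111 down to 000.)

  nb ###: next=#  (t=0,i=23, bit7=1)
  nb ##.: next=.  (t=0,i=0, bit6=0)
  nb #.#: next=.  (t=0,i=1, bit5=0)
  nb #..: next=#  (t=0,i=3, bit4=1)
  nb .##: next=.  (t=0,i=6, bit3=0)
  nb .#.: next=#  (t=0,i=2, bit2=1)
  nb ..#: next=.  (t=0,i=5, bit1=0)
  nb ...: next=#  (t=0,i=4, bit0=1)
  bits 10010101 = 149

149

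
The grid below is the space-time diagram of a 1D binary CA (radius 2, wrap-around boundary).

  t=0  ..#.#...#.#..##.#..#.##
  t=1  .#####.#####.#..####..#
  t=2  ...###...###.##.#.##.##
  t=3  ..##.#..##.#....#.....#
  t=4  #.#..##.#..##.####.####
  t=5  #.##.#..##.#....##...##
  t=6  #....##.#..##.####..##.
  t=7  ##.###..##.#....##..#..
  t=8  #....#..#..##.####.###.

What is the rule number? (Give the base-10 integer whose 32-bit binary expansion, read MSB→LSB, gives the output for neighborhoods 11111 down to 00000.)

4029945855

  [31] ##### => #  t=1,i=3
  [30] ####. => #  t=1,i=4
  [29] ###.# => #  t=1,i=5
  [28] ###.. => #  t=1,i=19
  [27] ##.## => .  t=1,i=6
  [26] ##.#. => .  t=0,i=15
  [25] ##..# => .  t=0,i=0
  [24] ##... => .  t=2,i=0
  [23] #.### => .  t=1,i=1
  [22] #.##. => .  t=0,i=21
  [21] #.#.# => #  t=2,i=16
  [20] #.#.. => #  t=0,i=4
  [19] #..## => .  t=0,i=12
  [18] #..#. => #  t=0,i=1
  [17] #...# => .  t=0,i=6
  [16] #.... => .  t=3,i=13
  [15] .#### => .  t=1,i=2
  [14] .###. => .  t=2,i=4
  [13] .##.# => .  t=0,i=14
  [12] .##.. => #  t=0,i=22
  [11] .#.## => .  t=0,i=20
  [10] .#.#. => #  t=0,i=3
  [9] .#..# => #  t=0,i=11
  [8] .#... => #  t=0,i=5
  [7] ..### => #  t=1,i=16
  [6] ..##. => #  t=0,i=13
  [5] ..#.# => #  t=0,i=2
  [4] ..#.. => #  t=3,i=16
  [3] ...## => #  t=2,i=2
  [2] ...#. => #  t=0,i=7
  [1] ....# => #  t=3,i=14
  [0] ..... => #  t=3,i=19
  bits 11110000001101000001011111111111 = 4029945855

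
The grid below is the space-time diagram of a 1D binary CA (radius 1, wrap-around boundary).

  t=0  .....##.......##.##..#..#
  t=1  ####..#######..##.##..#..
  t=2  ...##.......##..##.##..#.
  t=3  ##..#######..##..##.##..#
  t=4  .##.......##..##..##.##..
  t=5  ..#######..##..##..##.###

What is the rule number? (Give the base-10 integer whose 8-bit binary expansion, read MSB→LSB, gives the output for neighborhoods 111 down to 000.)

113

  ### -> .   bit 7 = 0  t=1,i=1
  ##. -> #   bit 6 = 1  t=0,i=6
  #.# -> #   bit 5 = 1  t=0,i=16
  #.. -> #   bit 4 = 1  t=0,i=0
  .## -> .   bit 3 = 0  t=0,i=5
  .#. -> .   bit 2 = 0  t=0,i=21
  ..# -> .   bit 1 = 0  t=0,i=4
  ... -> #   bit 0 = 1  t=0,i=1
  bits 01110001 = 113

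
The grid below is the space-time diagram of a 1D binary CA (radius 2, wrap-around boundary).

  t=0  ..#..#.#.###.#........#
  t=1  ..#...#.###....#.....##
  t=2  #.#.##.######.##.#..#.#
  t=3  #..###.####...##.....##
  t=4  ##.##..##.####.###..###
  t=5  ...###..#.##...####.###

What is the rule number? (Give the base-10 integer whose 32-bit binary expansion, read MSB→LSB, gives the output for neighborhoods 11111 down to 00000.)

2479094940

  #####|#  b31=1 t=2,i=9
  ####.|.  b30=0 t=2,i=11
  ###.#|.  b29=0 t=0,i=11
  ###..|#  b28=1 t=1,i=10
  ##.##|.  b27=0 t=2,i=6
  ##.#.|.  b26=0 t=0,i=12
  ##..#|#  b25=1 t=1,i=0
  ##...|#  b24=1 t=1,i=11
  #.###|#  b23=1 t=0,i=9
  #.##.|#  b22=1 t=2,i=4
  #.#.#|.  b21=0 t=0,i=7
  #.#..|.  b20=0 t=0,i=13
  #..##|.  b19=0 t=3,i=2
  #..#.|.  b18=0 t=0,i=1
  #...#|#  b17=1 t=1,i=4
  #....|#  b16=1 t=0,i=15
  .####|#  b15=1 t=2,i=8
  .###.|#  b14=1 t=0,i=10
  .##.#|#  b13=1 t=2,i=0
  .##..|#  b12=1 t=1,i=22
  .#.##|#  b11=1 t=0,i=8
  .#.#.|#  b10=1 t=0,i=6
  .#..#|.  b9=0 t=0,i=0
  .#...|.  b8=0 t=0,i=14
  ..###|#  b7=1 t=3,i=3
  ..##.|.  b6=0 t=1,i=21
  ..#.#|.  b5=0 t=0,i=5
  ..#..|#  b4=1 t=0,i=2
  ...##|#  b3=1 t=1,i=20
  ...#.|#  b2=1 t=0,i=21
  ....#|.  b1=0 t=0,i=20
  .....|.  b0=0 t=0,i=16
  bits 10010011110000111111110010011100 = 2479094940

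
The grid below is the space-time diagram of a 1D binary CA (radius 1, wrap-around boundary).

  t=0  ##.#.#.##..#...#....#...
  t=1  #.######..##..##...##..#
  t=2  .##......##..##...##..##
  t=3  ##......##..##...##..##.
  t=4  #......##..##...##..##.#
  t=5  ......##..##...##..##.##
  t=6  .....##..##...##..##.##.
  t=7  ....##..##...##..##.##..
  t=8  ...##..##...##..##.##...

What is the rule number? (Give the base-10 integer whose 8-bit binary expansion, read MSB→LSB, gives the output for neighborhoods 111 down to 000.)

  [7] ### => .  t=1,i=3
  [6] ##. => .  t=0,i=1
  [5] #.# => #  t=0,i=2
  [4] #.. => .  t=0,i=9
  [3] .## => #  t=0,i=0
  [2] .#. => #  t=0,i=3
  [1] ..# => #  t=0,i=10
  [0] ... => .  t=0,i=13
  bits 00101110 = 46

46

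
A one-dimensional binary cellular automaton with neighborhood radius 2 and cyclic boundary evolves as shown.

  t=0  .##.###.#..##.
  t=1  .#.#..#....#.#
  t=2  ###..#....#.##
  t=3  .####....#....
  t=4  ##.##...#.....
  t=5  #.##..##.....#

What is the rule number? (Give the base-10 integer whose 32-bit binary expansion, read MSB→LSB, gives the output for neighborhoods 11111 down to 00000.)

2053506252

  nb #####: next=.  (t=2,i=0, bit31=0)
  nb ####.: next=#  (t=2,i=1, bit30=1)
  nb ###.#: next=#  (t=0,i=6, bit29=1)
  nb ###..: next=#  (t=2,i=2, bit28=1)
  nb ##.##: next=#  (t=0,i=3, bit27=1)
  nb ##.#.: next=.  (t=0,i=7, bit26=0)
  nb ##..#: next=#  (t=0,i=13, bit25=1)
  nb ##...: next=.  (t=3,i=5, bit24=0)
  nb #.###: next=.  (t=0,i=4, bit23=0)
  nb #.##.: next=#  (t=4,i=3, bit22=1)
  nb #.#.#: next=#  (t=1,i=1, bit21=1)
  nb #.#..: next=.  (t=0,i=8, bit20=0)
  nb #..##: next=.  (t=0,i=0, bit19=0)
  nb #..#.: next=#  (t=1,i=5, bit18=1)
  nb #...#: next=#  (t=4,i=6, bit17=1)
  nb #....: next=.  (t=1,i=8, bit16=0)
  nb .####: next=.  (t=2,i=13, bit15=0)
  nb .###.: next=.  (t=0,i=5, bit14=0)
  nb .##.#: next=.  (t=0,i=2, bit13=0)
  nb .##..: next=.  (t=0,i=12, bit12=0)
  nb .#.##: next=.  (t=2,i=11, bit11=0)
  nb .#.#.: next=#  (t=1,i=0, bit10=1)
  nb .#..#: next=.  (t=0,i=9, bit9=0)
  nb .#...: next=.  (t=1,i=7, bit8=0)
  nb ..###: next=#  (t=3,i=1, bit7=1)
  nb ..##.: next=#  (t=0,i=1, bit6=1)
  nb ..#.#: next=.  (t=1,i=11, bit5=0)
  nb ..#..: next=.  (t=1,i=6, bit4=0)
  nb ...##: next=#  (t=3,i=0, bit3=1)
  nb ...#.: next=#  (t=1,i=10, bit2=1)
  nb ....#: next=.  (t=1,i=9, bit1=0)
  nb .....: next=.  (t=3,i=12, bit0=0)
  bits 01111010011001100000010011001100 = 2053506252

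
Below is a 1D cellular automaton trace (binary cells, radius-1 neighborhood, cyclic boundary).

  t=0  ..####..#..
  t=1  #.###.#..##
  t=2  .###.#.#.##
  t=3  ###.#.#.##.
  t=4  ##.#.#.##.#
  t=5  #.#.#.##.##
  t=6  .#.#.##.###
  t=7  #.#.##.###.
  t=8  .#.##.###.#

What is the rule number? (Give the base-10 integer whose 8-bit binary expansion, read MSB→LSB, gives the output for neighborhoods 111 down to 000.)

  ### -> #   bit 7 = 1  t=0,i=3
  ##. -> .   bit 6 = 0  t=0,i=5
  #.# -> #   bit 5 = 1  t=1,i=1
  #.. -> #   bit 4 = 1  t=0,i=6
  .## -> #   bit 3 = 1  t=0,i=2
  .#. -> .   bit 2 = 0  t=0,i=8
  ..# -> .   bit 1 = 0  t=0,i=1
  ... -> #   bit 0 = 1  t=0,i=0
  bits 10111001 = 185

185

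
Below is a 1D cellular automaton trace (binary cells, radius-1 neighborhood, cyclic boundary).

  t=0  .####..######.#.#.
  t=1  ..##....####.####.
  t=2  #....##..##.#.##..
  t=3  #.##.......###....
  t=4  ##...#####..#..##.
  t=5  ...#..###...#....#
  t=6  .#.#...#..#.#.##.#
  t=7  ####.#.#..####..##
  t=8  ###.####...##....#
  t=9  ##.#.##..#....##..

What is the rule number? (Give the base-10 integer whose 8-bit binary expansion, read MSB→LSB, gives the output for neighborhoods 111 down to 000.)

165

  ###|#  b7=1 t=0,i=2
  ##.|.  b6=0 t=0,i=4
  #.#|#  b5=1 t=0,i=13
  #..|.  b4=0 t=0,i=5
  .##|.  b3=0 t=0,i=1
  .#.|#  b2=1 t=0,i=14
  ..#|.  b1=0 t=0,i=0
  ...|#  b0=1 t=1,i=0
  bits 10100101 = 165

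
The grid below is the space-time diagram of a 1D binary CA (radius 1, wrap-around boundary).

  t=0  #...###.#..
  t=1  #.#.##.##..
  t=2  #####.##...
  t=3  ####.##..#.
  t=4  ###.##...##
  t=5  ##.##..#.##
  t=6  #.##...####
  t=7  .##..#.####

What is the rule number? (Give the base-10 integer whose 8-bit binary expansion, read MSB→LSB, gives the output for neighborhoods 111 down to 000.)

173

  [7] ### => #  t=0,i=5
  [6] ##. => .  t=0,i=6
  [5] #.# => #  t=0,i=7
  [4] #.. => .  t=0,i=1
  [3] .## => #  t=0,i=4
  [2] .#. => #  t=0,i=0
  [1] ..# => .  t=0,i=3
  [0] ... => #  t=0,i=2
  bits 10101101 = 173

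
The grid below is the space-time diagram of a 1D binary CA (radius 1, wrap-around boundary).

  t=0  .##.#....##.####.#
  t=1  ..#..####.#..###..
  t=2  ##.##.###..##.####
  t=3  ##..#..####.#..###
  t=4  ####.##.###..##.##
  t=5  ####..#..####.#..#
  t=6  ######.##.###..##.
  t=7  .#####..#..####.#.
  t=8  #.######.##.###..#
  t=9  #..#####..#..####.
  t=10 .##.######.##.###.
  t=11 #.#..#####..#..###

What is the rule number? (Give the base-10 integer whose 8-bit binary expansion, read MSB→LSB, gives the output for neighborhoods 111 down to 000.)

  ### -> #   bit 7 = 1  t=0,i=13
  ##. -> #   bit 6 = 1  t=0,i=2
  #.# -> .   bit 5 = 0  t=0,i=0
  #.. -> #   bit 4 = 1  t=0,i=5
  .## -> .   bit 3 = 0  t=0,i=1
  .#. -> .   bit 2 = 0  t=0,i=4
  ..# -> #   bit 1 = 1  t=0,i=8
  ... -> #   bit 0 = 1  t=0,i=6
  bits 11010011 = 211

211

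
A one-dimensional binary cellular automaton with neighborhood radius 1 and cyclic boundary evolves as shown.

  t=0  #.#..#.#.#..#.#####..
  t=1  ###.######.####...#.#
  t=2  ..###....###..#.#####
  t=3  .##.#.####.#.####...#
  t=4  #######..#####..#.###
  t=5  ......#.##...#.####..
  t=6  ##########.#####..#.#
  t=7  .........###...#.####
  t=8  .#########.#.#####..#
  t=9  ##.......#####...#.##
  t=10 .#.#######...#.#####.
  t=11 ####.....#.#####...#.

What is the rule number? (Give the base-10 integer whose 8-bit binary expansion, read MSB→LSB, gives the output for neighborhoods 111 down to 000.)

111

  nb ###: next=.  (t=0,i=15, bit7=0)
  nb ##.: next=#  (t=0,i=18, bit6=1)
  nb #.#: next=#  (t=0,i=1, bit5=1)
  nb #..: next=.  (t=0,i=3, bit4=0)
  nb .##: next=#  (t=0,i=14, bit3=1)
  nb .#.: next=#  (t=0,i=0, bit2=1)
  nb ..#: next=#  (t=0,i=4, bit1=1)
  nb ...: next=#  (t=1,i=16, bit0=1)
  bits 01101111 = 111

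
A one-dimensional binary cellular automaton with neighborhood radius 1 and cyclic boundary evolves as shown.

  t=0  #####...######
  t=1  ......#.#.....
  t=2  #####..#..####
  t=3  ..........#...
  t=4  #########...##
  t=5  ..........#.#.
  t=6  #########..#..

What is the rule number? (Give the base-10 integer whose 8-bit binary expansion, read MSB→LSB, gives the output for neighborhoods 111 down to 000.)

41

  [7] ### => .  t=0,i=0
  [6] ##. => .  t=0,i=4
  [5] #.# => #  t=1,i=7
  [4] #.. => .  t=0,i=5
  [3] .## => #  t=0,i=8
  [2] .#. => .  t=1,i=6
  [1] ..# => .  t=0,i=7
  [0] ... => #  t=0,i=6
  bits 00101001 = 41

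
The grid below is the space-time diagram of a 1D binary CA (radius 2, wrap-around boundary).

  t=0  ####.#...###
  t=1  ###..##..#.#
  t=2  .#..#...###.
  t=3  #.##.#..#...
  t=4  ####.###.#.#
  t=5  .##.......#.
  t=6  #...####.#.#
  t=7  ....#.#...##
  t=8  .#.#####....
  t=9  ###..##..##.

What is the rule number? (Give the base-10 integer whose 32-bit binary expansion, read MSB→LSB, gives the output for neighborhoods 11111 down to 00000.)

  ##### -> #   bit 31 = 1  t=0,i=0
  ####. -> #   bit 30 = 1  t=0,i=2
  ###.# -> .   bit 29 = 0  t=0,i=3
  ###.. -> .   bit 28 = 0  t=1,i=2
  ##.## -> .   bit 27 = 0  t=4,i=4
  ##.#. -> .   bit 26 = 0  t=0,i=4
  ##..# -> .   bit 25 = 0  t=1,i=3
  ##... -> .   bit 24 = 0  t=5,i=3
  #.### -> .   bit 23 = 0  t=1,i=11
  #.##. -> #   bit 22 = 1  t=3,i=2
  #.#.# -> .   bit 21 = 0  t=4,i=9
  #.#.. -> #   bit 20 = 1  t=0,i=5
  #..## -> #   bit 19 = 1  t=1,i=4
  #..#. -> #   bit 18 = 1  t=1,i=8
  #...# -> .   bit 17 = 0  t=0,i=7
  #.... -> #   bit 16 = 1  t=5,i=4
  .#### -> .   bit 15 = 0  t=0,i=10
  .###. -> .   bit 14 = 0  t=2,i=9
  .##.# -> #   bit 13 = 1  t=3,i=3
  .##.. -> .   bit 12 = 0  t=1,i=6
  .#.## -> #   bit 11 = 1  t=1,i=10
  .#.#. -> #   bit 10 = 1  t=7,i=5
  .#..# -> #   bit 9 = 1  t=2,i=2
  .#... -> #   bit 8 = 1  t=0,i=6
  ..### -> #   bit 7 = 1  t=0,i=9
  ..##. -> .   bit 6 = 0  t=1,i=5
  ..#.# -> #   bit 5 = 1  t=1,i=9
  ..#.. -> .   bit 4 = 0  t=2,i=1
  ...## -> .   bit 3 = 0  t=0,i=8
  ...#. -> #   bit 2 = 1  t=3,i=11
  ....# -> .   bit 1 = 0  t=5,i=8
  ..... -> #   bit 0 = 1  t=5,i=5
  bits 11000000010111010010111110100101 = 3227332517

3227332517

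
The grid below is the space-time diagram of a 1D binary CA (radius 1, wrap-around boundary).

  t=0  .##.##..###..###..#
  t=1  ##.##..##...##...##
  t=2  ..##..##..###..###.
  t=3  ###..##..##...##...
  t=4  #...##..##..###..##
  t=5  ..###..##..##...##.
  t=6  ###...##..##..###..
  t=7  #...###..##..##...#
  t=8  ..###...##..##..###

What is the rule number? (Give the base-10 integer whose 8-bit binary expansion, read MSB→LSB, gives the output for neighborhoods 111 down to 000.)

  ###|.  b7=0 t=0,i=9
  ##.|.  b6=0 t=0,i=2
  #.#|#  b5=1 t=0,i=0
  #..|.  b4=0 t=0,i=6
  .##|#  b3=1 t=0,i=1
  .#.|#  b2=1 t=0,i=18
  ..#|#  b1=1 t=0,i=7
  ...|#  b0=1 t=1,i=10
  bits 00101111 = 47

47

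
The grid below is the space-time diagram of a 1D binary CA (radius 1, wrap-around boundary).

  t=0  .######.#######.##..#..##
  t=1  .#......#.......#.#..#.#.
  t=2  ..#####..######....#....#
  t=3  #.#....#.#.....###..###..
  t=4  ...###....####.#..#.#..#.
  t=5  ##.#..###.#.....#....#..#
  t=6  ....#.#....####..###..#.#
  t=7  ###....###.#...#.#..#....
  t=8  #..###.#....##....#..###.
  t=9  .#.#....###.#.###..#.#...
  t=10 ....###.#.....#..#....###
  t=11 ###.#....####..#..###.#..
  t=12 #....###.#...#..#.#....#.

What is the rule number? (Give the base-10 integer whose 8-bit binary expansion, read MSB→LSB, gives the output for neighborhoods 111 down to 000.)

  ###|.  b7=0 t=0,i=2
  ##.|.  b6=0 t=0,i=6
  #.#|.  b5=0 t=0,i=0
  #..|#  b4=1 t=0,i=18
  .##|#  b3=1 t=0,i=1
  .#.|.  b2=0 t=0,i=20
  ..#|.  b1=0 t=0,i=19
  ...|#  b0=1 t=1,i=3
  bits 00011001 = 25

25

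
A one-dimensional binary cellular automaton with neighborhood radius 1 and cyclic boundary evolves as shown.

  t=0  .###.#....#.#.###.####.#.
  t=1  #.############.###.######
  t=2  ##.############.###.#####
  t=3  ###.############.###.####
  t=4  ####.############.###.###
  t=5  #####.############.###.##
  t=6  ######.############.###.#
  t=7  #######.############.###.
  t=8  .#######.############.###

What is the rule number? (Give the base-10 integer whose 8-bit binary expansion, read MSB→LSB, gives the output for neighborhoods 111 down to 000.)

247

  [7] ### => #  t=0,i=2
  [6] ##. => #  t=0,i=3
  [5] #.# => #  t=0,i=4
  [4] #.. => #  t=0,i=6
  [3] .## => .  t=0,i=1
  [2] .#. => #  t=0,i=5
  [1] ..# => #  t=0,i=0
  [0] ... => #  t=0,i=7
  bits 11110111 = 247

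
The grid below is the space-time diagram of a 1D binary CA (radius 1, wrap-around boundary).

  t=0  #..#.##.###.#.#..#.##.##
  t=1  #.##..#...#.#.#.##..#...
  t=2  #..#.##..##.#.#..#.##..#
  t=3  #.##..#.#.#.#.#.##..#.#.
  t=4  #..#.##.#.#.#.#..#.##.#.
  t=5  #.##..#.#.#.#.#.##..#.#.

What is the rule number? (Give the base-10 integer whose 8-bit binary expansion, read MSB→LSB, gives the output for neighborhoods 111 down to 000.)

70

  [7] ### => .  t=0,i=9
  [6] ##. => #  t=0,i=0
  [5] #.# => .  t=0,i=4
  [4] #.. => .  t=0,i=1
  [3] .## => .  t=0,i=5
  [2] .#. => #  t=0,i=3
  [1] ..# => #  t=0,i=2
  [0] ... => .  t=1,i=8
  bits 01000110 = 70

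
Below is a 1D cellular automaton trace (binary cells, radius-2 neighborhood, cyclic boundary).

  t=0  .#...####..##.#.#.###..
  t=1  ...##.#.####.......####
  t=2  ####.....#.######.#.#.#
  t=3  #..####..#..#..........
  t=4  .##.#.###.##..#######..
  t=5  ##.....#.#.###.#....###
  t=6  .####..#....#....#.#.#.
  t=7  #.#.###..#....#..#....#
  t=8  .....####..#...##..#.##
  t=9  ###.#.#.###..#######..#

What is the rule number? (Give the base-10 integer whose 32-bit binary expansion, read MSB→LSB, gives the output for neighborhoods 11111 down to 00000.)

454021737

  [31] ##### => .  t=2,i=1
  [30] ####. => .  t=0,i=7
  [29] ###.# => .  t=2,i=16
  [28] ###.. => #  t=0,i=8
  [27] ##.## => #  t=4,i=9
  [26] ##.#. => .  t=0,i=13
  [25] ##..# => #  t=0,i=9
  [24] ##... => #  t=0,i=21
  [23] #.### => .  t=0,i=18
  [22] #.##. => .  t=4,i=10
  [21] #.#.# => .  t=0,i=14
  [20] #.#.. => .  t=5,i=15
  [19] #..## => #  t=0,i=10
  [18] #..#. => #  t=3,i=8
  [17] #...# => #  t=0,i=3
  [16] #.... => #  t=1,i=13
  [15] .#### => #  t=0,i=6
  [14] .###. => #  t=0,i=19
  [13] .##.# => .  t=0,i=12
  [12] .##.. => #  t=4,i=11
  [11] .#.## => .  t=0,i=17
  [10] .#.#. => .  t=0,i=15
  [9] .#..# => #  t=3,i=1
  [8] .#... => .  t=0,i=2
  [7] ..### => .  t=0,i=5
  [6] ..##. => #  t=0,i=11
  [5] ..#.# => #  t=2,i=9
  [4] ..#.. => .  t=0,i=1
  [3] ...## => #  t=0,i=4
  [2] ...#. => .  t=0,i=0
  [1] ....# => .  t=1,i=17
  [0] ..... => #  t=1,i=14
  bits 00011011000011111101001001101001 = 454021737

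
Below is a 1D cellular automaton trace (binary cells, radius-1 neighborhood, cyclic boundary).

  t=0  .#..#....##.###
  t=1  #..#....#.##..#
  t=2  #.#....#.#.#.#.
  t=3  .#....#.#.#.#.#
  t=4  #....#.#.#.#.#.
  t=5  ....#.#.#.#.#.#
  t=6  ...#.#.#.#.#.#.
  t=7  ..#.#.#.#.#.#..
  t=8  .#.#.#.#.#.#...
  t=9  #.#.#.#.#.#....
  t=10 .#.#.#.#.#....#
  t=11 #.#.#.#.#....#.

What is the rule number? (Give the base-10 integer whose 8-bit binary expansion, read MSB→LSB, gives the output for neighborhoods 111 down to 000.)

98

  ### -> .   bit 7 = 0  t=0,i=13
  ##. -> #   bit 6 = 1  t=0,i=10
  #.# -> #   bit 5 = 1  t=0,i=0
  #.. -> .   bit 4 = 0  t=0,i=2
  .## -> .   bit 3 = 0  t=0,i=9
  .#. -> .   bit 2 = 0  t=0,i=1
  ..# -> #   bit 1 = 1  t=0,i=3
  ... -> .   bit 0 = 0  t=0,i=6
  bits 01100010 = 98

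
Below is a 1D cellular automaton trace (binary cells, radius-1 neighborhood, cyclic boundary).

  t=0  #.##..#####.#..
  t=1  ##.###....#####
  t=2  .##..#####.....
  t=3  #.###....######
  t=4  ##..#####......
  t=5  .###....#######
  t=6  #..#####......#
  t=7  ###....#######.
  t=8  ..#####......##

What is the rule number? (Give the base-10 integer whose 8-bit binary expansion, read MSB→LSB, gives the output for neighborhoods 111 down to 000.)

119

  ###|.  b7=0 t=0,i=7
  ##.|#  b6=1 t=0,i=3
  #.#|#  b5=1 t=0,i=1
  #..|#  b4=1 t=0,i=4
  .##|.  b3=0 t=0,i=2
  .#.|#  b2=1 t=0,i=0
  ..#|#  b1=1 t=0,i=5
  ...|#  b0=1 t=1,i=7
  bits 01110111 = 119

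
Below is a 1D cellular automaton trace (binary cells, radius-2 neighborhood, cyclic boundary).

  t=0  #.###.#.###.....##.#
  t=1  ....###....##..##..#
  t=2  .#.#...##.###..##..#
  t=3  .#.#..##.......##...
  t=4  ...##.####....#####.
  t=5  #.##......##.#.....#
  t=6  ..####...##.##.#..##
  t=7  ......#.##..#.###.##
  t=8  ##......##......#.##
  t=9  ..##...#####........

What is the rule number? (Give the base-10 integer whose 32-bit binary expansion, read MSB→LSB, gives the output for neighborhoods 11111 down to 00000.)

628167256

  ##### -> .   bit 31 = 0  t=4,i=16
  ####. -> .   bit 30 = 0  t=4,i=8
  ###.# -> #   bit 29 = 1  t=0,i=4
  ###.. -> .   bit 28 = 0  t=0,i=10
  ##.## -> .   bit 27 = 0  t=0,i=1
  ##.#. -> #   bit 26 = 1  t=0,i=5
  ##..# -> .   bit 25 = 0  t=1,i=13
  ##... -> #   bit 24 = 1  t=0,i=11
  #.### -> .   bit 23 = 0  t=0,i=2
  #.##. -> #   bit 22 = 1  t=0,i=19
  #.#.# -> #   bit 21 = 1  t=0,i=6
  #.#.. -> #   bit 20 = 1  t=2,i=3
  #..## -> .   bit 19 = 0  t=1,i=14
  #..#. -> .   bit 18 = 0  t=1,i=18
  #...# -> .   bit 17 = 0  t=2,i=5
  #.... -> #   bit 16 = 1  t=0,i=12
  .#### -> .   bit 15 = 0  t=4,i=7
  .###. -> .   bit 14 = 0  t=0,i=3
  .##.# -> .   bit 13 = 0  t=0,i=0
  .##.. -> #   bit 12 = 1  t=1,i=12
  .#.## -> .   bit 11 = 0  t=0,i=7
  .#.#. -> .   bit 10 = 0  t=2,i=0
  .#..# -> #   bit 9 = 1  t=3,i=4
  .#... -> .   bit 8 = 0  t=1,i=0
  ..### -> .   bit 7 = 0  t=1,i=4
  ..##. -> #   bit 6 = 1  t=0,i=16
  ..#.# -> .   bit 5 = 0  t=2,i=19
  ..#.. -> #   bit 4 = 1  t=1,i=19
  ...## -> #   bit 3 = 1  t=0,i=15
  ...#. -> .   bit 2 = 0  t=3,i=0
  ....# -> .   bit 1 = 0  t=0,i=14
  ..... -> .   bit 0 = 0  t=0,i=13
  bits 00100101011100010001001001011000 = 628167256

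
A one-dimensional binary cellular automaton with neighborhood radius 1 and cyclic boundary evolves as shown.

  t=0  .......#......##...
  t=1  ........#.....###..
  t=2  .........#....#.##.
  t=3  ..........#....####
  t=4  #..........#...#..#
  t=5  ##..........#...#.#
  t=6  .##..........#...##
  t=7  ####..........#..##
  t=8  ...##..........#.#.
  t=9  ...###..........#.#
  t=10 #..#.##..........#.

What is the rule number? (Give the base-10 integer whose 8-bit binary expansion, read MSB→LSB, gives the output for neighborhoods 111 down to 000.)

120

  [7] ### => .  t=1,i=15
  [6] ##. => #  t=0,i=15
  [5] #.# => #  t=2,i=15
  [4] #.. => #  t=0,i=8
  [3] .## => #  t=0,i=14
  [2] .#. => .  t=0,i=7
  [1] ..# => .  t=0,i=6
  [0] ... => .  t=0,i=0
  bits 01111000 = 120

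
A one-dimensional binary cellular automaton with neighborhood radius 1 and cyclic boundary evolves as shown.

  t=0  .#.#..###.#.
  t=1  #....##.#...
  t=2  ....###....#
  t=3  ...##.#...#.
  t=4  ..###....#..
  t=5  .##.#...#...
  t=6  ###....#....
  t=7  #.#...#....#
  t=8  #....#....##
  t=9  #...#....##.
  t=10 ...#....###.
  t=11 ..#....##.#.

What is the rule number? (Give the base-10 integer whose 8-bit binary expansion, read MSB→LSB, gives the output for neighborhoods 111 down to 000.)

  ###|.  b7=0 t=0,i=7
  ##.|#  b6=1 t=0,i=8
  #.#|.  b5=0 t=0,i=2
  #..|.  b4=0 t=0,i=4
  .##|#  b3=1 t=0,i=6
  .#.|.  b2=0 t=0,i=1
  ..#|#  b1=1 t=0,i=0
  ...|.  b0=0 t=1,i=2
  bits 01001010 = 74

74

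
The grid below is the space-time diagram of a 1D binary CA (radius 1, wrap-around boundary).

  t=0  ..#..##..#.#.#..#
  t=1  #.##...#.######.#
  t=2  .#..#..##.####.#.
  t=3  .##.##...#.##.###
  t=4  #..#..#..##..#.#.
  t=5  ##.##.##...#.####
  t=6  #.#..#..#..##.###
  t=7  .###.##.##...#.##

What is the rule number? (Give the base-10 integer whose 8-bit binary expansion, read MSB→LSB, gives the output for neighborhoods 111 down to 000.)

180

  ### -> #   bit 7 = 1  t=1,i=10
  ##. -> .   bit 6 = 0  t=0,i=6
  #.# -> #   bit 5 = 1  t=0,i=10
  #.. -> #   bit 4 = 1  t=0,i=0
  .## -> .   bit 3 = 0  t=0,i=5
  .#. -> #   bit 2 = 1  t=0,i=2
  ..# -> .   bit 1 = 0  t=0,i=1
  ... -> .   bit 0 = 0  t=1,i=5
  bits 10110100 = 180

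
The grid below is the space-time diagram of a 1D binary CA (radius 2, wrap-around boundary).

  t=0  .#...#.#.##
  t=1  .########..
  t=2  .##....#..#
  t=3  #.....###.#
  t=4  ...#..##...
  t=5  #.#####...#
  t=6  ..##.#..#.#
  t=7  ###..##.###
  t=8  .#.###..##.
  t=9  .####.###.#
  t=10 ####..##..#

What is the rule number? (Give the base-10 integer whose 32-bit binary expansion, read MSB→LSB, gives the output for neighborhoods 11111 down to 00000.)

  [31] ##### => .  t=1,i=3
  [30] ####. => #  t=1,i=7
  [29] ###.# => .  t=3,i=8
  [28] ###.. => .  t=1,i=8
  [27] ##.## => .  t=3,i=9
  [26] ##.#. => .  t=0,i=0
  [25] ##..# => #  t=7,i=3
  [24] ##... => .  t=1,i=9
  [23] #.### => #  t=5,i=2
  [22] #.##. => .  t=0,i=9
  [21] #.#.# => #  t=0,i=7
  [20] #.#.. => #  t=0,i=1
  [19] #..## => #  t=4,i=5
  [18] #..#. => .  t=2,i=9
  [17] #...# => #  t=0,i=3
  [16] #.... => .  t=2,i=4
  [15] .#### => #  t=1,i=2
  [14] .###. => #  t=3,i=7
  [13] .##.# => .  t=0,i=10
  [12] .##.. => .  t=2,i=2
  [11] .#.## => #  t=0,i=8
  [10] .#.#. => #  t=0,i=6
  [9] .#..# => #  t=2,i=8
  [8] .#... => #  t=0,i=2
  [7] ..### => #  t=1,i=1
  [6] ..##. => #  t=4,i=6
  [5] ..#.# => #  t=0,i=5
  [4] ..#.. => #  t=2,i=7
  [3] ...## => .  t=1,i=0
  [2] ...#. => #  t=0,i=4
  [1] ....# => .  t=2,i=5
  [0] ..... => #  t=3,i=3
  bits 01000010101110101100111111110101 = 1119539189

1119539189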